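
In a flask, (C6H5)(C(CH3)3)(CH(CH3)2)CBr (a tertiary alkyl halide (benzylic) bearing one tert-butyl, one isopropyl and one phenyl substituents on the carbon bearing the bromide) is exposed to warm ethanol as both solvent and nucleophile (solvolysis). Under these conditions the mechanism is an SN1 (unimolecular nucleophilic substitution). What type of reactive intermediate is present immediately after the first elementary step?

Step 1: Rate-determining heterolysis of the C–Br bond gives Br⁻ and a tertiary carbocation.
After step 1 the species present is a tertiary carbocation.

tertiary carbocation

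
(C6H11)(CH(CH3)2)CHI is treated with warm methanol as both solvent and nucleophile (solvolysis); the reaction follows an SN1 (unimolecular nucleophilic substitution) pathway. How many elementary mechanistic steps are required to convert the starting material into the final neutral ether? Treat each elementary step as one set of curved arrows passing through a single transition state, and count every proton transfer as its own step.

4

Step 1: The C–I bond breaks with both electrons going to the iodide; I⁻ leaves and a secondary carbocation remains.
Step 2: A 1,2-hydride shift from the adjacent isopropyl carbon moves the positive charge from the secondary centre to an adjacent carbon, generating a more stable tertiary carbocation.
Step 3: Nucleophilic capture: the oxygen of CH3OH bonds to the cationic carbon, producing an oxonium-ion intermediate.
Step 4: Proton transfer from the O–H of the oxonium ion to a solvent molecule delivers the neutral ether.
Total: 4 elementary steps.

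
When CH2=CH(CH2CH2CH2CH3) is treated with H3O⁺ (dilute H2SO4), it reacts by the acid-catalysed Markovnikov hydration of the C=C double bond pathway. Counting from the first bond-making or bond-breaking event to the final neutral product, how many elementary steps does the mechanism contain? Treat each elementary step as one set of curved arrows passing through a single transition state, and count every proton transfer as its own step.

3

Step 1: The π electrons of the C=C bond attack a proton of H3O⁺; Markovnikov addition places the new C–H on the less-substituted alkene carbon, so the positive charge ends up on the more-substituted carbon — a secondary carbocation. H2O is released.
(No 1,2-shift: no single shift to an adjacent carbon would give a more stable cation.)
Step 2: A lone pair on the oxygen of H2O attacks the carbocation, forming a C–O bond and an oxonium ion (a protonated alcohol).
Step 3: Deprotonation of the oxonium ion by a water molecule delivers the neutral alcohol and regenerates the acid catalyst.
Total: 3 elementary steps.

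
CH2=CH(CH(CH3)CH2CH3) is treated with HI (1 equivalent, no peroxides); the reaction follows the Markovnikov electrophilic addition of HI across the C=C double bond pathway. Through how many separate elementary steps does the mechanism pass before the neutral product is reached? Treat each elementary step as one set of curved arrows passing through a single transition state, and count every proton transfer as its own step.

Step 1: Protonation of the alkene by HI: the π bond acts as the nucleophile and picks up H⁺, giving the more stable (Markovnikov) secondary carbocation. The H–I bond breaks heterolytically, releasing I⁻.
Step 2: A hydride (H with its bonding pair) migrates from the adjacent sec-butyl carbon to the cationic centre — a 1,2-hydride shift — upgrading the secondary cation to a tertiary one.
Step 3: The I⁻ anion donates a lone pair to the carbocation, forming the new C–I σ-bond and giving the neutral alkyl halide.
Total: 3 elementary steps.

3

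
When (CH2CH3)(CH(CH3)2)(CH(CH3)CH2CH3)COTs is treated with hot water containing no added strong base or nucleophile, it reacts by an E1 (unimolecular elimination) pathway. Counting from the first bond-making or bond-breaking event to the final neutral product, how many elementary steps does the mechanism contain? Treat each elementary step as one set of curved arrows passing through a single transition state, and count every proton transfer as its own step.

2

Step 1: Rate-determining heterolysis of the C–O bond gives TsO⁻ and a tertiary carbocation.
(No 1,2-shift: no single shift to an adjacent carbon would give a more stable cation.)
Step 2: A water molecule (solvent) deprotonates a β-carbon; as the C–H bond breaks, those electrons form the new alkene π bond.
Total: 2 elementary steps.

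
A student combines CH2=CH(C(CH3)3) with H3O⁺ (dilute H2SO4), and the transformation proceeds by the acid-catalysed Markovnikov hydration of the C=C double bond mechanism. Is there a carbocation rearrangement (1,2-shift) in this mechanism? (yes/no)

yes

The first-formed carbocation is secondary.
The adjacent tert-butyl carbon has no hydrogen but bears methyl groups; migration of one methyl with its bonding pair (a 1,2-methyl shift) places the charge on a tertiary centre.
Tertiary is more stable than secondary, so the shift occurs.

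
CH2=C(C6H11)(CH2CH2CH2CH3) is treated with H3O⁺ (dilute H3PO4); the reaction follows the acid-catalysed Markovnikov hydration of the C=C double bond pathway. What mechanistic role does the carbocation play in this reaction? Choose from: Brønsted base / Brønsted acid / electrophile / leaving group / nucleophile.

electrophile

Step 2: Nucleophilic capture of the cation by H2O produces the protonated alcohol (an oxonium ion).
The carbocation accepts an electron pair into an empty or π* orbital — it is the electrophile.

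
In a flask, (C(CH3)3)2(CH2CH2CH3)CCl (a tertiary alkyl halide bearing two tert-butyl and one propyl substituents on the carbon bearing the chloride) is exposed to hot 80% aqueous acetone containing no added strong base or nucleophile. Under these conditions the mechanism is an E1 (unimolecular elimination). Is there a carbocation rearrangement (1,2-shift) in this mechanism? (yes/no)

no

The first-formed carbocation is tertiary.
No single 1,2-shift to an adjacent carbon would produce a more-substituted cation than the one already present, so no rearrangement occurs.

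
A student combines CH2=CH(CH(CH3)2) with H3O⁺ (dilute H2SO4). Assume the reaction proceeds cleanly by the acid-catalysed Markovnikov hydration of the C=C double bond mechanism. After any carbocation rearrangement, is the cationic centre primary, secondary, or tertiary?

tertiary

Step 1: The π electrons of the C=C bond attack a proton of H3O⁺; Markovnikov addition places the new C–H on the less-substituted alkene carbon, so the positive charge ends up on the more-substituted carbon — a secondary carbocation. H2O is released.
Step 2: Carbocation rearrangement: a 1,2-hydride shift from the adjacent isopropyl carbon converts the initially-formed secondary cation into the more stable tertiary cation.
The cation rearranges from secondary to tertiary via a 1,2-hydride shift from the adjacent isopropyl carbon; the tertiary cation is what reacts next.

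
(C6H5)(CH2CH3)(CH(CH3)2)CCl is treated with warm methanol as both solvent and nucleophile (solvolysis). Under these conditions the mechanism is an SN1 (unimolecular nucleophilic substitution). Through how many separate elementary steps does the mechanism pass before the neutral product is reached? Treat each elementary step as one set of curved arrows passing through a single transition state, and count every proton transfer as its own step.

Step 1: Ionisation: the C–Cl σ-bond cleaves heterolytically; both bonding electrons depart with Cl⁻, leaving a tertiary carbocation at the α-carbon.
(No 1,2-shift: no single shift to an adjacent carbon would give a more stable cation.)
Step 2: A lone pair on the oxygen of CH3OH attacks the carbocation, forming a new C–O σ-bond and an oxonium ion.
Step 3: A second solvent molecule removes the proton on oxygen, giving the neutral ether product.
Total: 3 elementary steps.

3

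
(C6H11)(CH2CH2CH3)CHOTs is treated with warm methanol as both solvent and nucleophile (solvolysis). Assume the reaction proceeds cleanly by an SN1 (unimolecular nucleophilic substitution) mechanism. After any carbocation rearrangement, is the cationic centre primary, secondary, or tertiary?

Step 1: Ionisation: the C–O σ-bond cleaves heterolytically; both bonding electrons depart with TsO⁻, leaving a secondary carbocation at the α-carbon.
Step 2: A 1,2-hydride shift from the adjacent cyclohexyl carbon moves the positive charge from the secondary centre to an adjacent carbon, generating a more stable tertiary carbocation.
The cation rearranges from secondary to tertiary via a 1,2-hydride shift from the adjacent cyclohexyl carbon; the tertiary cation is what reacts next.

tertiary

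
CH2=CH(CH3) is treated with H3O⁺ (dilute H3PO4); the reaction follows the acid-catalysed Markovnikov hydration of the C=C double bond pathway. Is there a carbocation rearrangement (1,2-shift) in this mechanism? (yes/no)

The first-formed carbocation is secondary.
No single 1,2-shift to an adjacent carbon would produce a more-substituted cation than the one already present, so no rearrangement occurs.

no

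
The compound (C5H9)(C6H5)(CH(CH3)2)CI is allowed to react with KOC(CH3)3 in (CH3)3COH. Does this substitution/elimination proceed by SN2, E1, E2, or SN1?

Conditions: a strong/bulky base with a tertiary substrate bearing a β-hydrogen.
These conditions are the textbook signature of the E2 pathway.
A strong (often hindered) base removes a β-H in concert with loss of the leaving group — bimolecular elimination.

E2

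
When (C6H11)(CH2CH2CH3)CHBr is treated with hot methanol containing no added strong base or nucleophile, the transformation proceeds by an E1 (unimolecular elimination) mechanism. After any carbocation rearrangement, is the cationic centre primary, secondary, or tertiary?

tertiary

Step 1: Ionisation: the C–Br σ-bond cleaves heterolytically; both bonding electrons depart with Br⁻, leaving a secondary carbocation at the α-carbon.
Step 2: A hydride (H with its bonding pair) migrates from the adjacent cyclohexyl carbon to the cationic centre — a 1,2-hydride shift — upgrading the secondary cation to a tertiary one.
The cation rearranges from secondary to tertiary via a 1,2-hydride shift from the adjacent cyclohexyl carbon; the tertiary cation is what reacts next.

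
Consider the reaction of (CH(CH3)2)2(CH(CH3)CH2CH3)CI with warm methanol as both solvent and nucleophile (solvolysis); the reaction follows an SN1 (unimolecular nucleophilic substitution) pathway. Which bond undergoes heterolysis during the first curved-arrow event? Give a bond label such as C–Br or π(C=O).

Step 1: Unassisted departure of I⁻ (taking the C–I bonding pair) generates a tertiary carbocation.
The bond broken in this step is the C–I bond.

C–I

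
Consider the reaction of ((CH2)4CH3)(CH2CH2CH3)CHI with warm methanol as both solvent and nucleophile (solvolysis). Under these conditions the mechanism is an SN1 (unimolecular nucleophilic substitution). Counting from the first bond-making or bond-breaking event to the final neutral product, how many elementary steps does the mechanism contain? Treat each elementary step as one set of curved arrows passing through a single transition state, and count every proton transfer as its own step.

Step 1: Ionisation: the C–I σ-bond cleaves heterolytically; both bonding electrons depart with I⁻, leaving a secondary carbocation at the α-carbon.
(No 1,2-shift: no single shift to an adjacent carbon would give a more stable cation.)
Step 2: A lone pair on the oxygen of CH3OH attacks the carbocation, forming a new C–O σ-bond and an oxonium ion.
Step 3: Deprotonation of the oxonium oxygen by solvent methanol yields the neutral ether.
Total: 3 elementary steps.

3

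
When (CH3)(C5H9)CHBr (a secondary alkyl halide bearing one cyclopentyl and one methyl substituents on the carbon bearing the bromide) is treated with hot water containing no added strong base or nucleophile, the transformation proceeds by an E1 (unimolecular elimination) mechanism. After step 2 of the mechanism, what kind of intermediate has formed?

tertiary carbocation

Step 1: The C–Br bond breaks with both electrons going to the bromide; Br⁻ leaves and a secondary carbocation remains.
Step 2: A hydride (H with its bonding pair) migrates from the adjacent cyclopentyl carbon to the cationic centre — a 1,2-hydride shift — upgrading the secondary cation to a tertiary one.
After step 2 the species present is a tertiary carbocation.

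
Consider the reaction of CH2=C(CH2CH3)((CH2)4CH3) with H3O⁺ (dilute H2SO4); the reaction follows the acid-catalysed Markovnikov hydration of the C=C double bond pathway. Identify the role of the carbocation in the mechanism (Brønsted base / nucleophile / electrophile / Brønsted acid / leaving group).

Step 2: A lone pair on the oxygen of H2O attacks the carbocation, forming a C–O bond and an oxonium ion (a protonated alcohol).
The carbocation accepts an electron pair into an empty or π* orbital — it is the electrophile.

electrophile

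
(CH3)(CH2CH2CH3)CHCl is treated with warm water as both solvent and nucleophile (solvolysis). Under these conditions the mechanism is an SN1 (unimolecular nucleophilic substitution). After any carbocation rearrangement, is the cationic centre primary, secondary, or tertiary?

Step 1: Rate-determining heterolysis of the C–Cl bond gives Cl⁻ and a secondary carbocation.
No single 1,2-shift to an adjacent carbon would give a more-substituted cation, so no rearrangement occurs.

secondary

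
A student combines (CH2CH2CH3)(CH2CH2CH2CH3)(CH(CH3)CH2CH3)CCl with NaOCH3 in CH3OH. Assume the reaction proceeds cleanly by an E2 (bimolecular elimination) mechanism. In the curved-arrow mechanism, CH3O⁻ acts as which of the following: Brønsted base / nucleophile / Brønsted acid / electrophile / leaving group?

Step 1: The strong base CH3O⁻ removes a β-hydrogen; in the same concerted event the electrons of the breaking C–H bond form the new π(C=C) bond and the C–Cl σ-bond breaks, expelling Cl⁻. Anti-periplanar geometry; one transition state.
CH3O⁻ accepts a proton in a proton-transfer step — a Brønsted base.

Brønsted base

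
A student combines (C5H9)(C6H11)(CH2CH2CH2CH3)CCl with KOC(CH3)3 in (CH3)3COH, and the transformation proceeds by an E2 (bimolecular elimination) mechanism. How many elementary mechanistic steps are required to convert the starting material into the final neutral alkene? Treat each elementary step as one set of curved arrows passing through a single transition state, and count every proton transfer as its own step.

1

Step 1: In one step, (CH3)3CO⁻ pulls off a β-proton, the C–Cl bond cleaves, and a C=C double bond forms between the α- and β-carbons (E2, anti elimination).
Total: 1 elementary step.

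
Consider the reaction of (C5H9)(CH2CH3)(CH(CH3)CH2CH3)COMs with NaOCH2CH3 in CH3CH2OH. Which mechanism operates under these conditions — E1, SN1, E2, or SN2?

E2

Conditions: a strong base with a tertiary substrate bearing a β-hydrogen.
These conditions are the textbook signature of the E2 pathway.
A strong (often hindered) base removes a β-H in concert with loss of the leaving group — bimolecular elimination.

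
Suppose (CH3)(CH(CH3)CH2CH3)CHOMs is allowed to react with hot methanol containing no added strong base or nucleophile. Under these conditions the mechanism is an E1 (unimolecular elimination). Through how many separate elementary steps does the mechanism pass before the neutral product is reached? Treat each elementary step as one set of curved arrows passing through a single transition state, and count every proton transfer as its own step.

Step 1: The C–O bond breaks with both electrons going to the mesylate; MsO⁻ leaves and a secondary carbocation remains.
Step 2: A 1,2-hydride shift from the adjacent sec-butyl carbon moves the positive charge from the secondary centre to an adjacent carbon, generating a more stable tertiary carbocation.
Step 3: A methanol molecule (solvent) deprotonates a β-carbon; as the C–H bond breaks, those electrons form the new alkene π bond.
Total: 3 elementary steps.

3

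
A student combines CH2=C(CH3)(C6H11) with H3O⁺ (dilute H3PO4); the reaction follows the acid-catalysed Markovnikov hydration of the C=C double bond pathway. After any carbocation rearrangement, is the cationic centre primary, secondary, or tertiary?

tertiary

Step 1: Electrophilic addition begins with the π(C=C) electrons forming a bond to the proton of H3O⁺. Following Markovnikov's rule, the resulting cation is tertiary. H2O is released.
No single 1,2-shift to an adjacent carbon would give a more-substituted cation, so no rearrangement occurs.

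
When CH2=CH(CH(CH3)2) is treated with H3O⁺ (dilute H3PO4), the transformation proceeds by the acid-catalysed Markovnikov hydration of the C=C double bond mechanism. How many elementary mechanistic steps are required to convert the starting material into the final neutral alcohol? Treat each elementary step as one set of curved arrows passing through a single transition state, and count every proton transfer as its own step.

4

Step 1: The π electrons of the C=C bond attack a proton of H3O⁺; Markovnikov addition places the new C–H on the less-substituted alkene carbon, so the positive charge ends up on the more-substituted carbon — a secondary carbocation. H2O is released.
Step 2: A 1,2-hydride shift from the adjacent isopropyl carbon moves the positive charge from the secondary centre to an adjacent carbon, generating a more stable tertiary carbocation.
Step 3: Nucleophilic capture of the cation by H2O produces the protonated alcohol (an oxonium ion).
Step 4: Deprotonation of the oxonium ion by a water molecule delivers the neutral alcohol and regenerates the acid catalyst.
Total: 4 elementary steps.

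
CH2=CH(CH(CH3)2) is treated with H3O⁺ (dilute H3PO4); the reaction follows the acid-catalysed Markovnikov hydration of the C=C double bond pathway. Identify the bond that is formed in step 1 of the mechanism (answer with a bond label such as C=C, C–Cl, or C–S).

C–H

Step 1: The π electrons of the C=C bond attack a proton of H3O⁺; Markovnikov addition places the new C–H on the less-substituted alkene carbon, so the positive charge ends up on the more-substituted carbon — a secondary carbocation. H2O is released.
The bond formed in this step is the C–H bond.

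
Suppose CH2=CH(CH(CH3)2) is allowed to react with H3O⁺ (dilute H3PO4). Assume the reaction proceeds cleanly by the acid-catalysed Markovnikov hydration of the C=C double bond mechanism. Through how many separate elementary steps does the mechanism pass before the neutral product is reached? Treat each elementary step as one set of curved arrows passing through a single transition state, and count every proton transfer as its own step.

4

Step 1: The π electrons of the C=C bond attack a proton of H3O⁺; Markovnikov addition places the new C–H on the less-substituted alkene carbon, so the positive charge ends up on the more-substituted carbon — a secondary carbocation. H2O is released.
Step 2: A hydride (H with its bonding pair) migrates from the adjacent isopropyl carbon to the cationic centre — a 1,2-hydride shift — upgrading the secondary cation to a tertiary one.
Step 3: Nucleophilic capture of the cation by H2O produces the protonated alcohol (an oxonium ion).
Step 4: Proton transfer from the O–H of the oxonium ion to H2O completes the catalytic cycle and yields the alcohol.
Total: 4 elementary steps.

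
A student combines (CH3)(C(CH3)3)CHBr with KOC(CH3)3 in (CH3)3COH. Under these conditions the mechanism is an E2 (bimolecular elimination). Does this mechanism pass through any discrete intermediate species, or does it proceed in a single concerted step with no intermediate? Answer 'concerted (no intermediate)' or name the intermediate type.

The strong base (CH3)3CO⁻ removes a β-hydrogen; in the same concerted event the electrons of the breaking C–H bond form the new π(C=C) bond and the C–Br σ-bond breaks, expelling Br⁻. Anti-periplanar geometry; one transition state.
All bond changes occur in one transition state; no discrete intermediate is formed.

concerted (no intermediate)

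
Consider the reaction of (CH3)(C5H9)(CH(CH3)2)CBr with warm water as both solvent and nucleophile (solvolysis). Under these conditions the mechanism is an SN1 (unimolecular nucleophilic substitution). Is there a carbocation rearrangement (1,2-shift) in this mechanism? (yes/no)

The first-formed carbocation is tertiary.
No single 1,2-shift to an adjacent carbon would produce a more-substituted cation than the one already present, so no rearrangement occurs.

no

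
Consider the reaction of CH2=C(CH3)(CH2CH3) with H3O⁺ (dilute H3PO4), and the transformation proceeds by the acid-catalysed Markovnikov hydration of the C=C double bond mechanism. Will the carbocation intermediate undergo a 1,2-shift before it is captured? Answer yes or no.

no

The first-formed carbocation is tertiary.
No single 1,2-shift to an adjacent carbon would produce a more-substituted cation than the one already present, so no rearrangement occurs.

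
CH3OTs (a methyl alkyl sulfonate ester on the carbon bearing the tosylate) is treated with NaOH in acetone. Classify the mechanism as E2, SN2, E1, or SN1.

SN2

Conditions: a methyl substrate with a strong nucleophile in the polar aprotic solvent acetone.
These conditions are the textbook signature of the SN2 pathway.
An unhindered substrate with a strong nucleophile in a polar aprotic solvent favours one-step backside displacement.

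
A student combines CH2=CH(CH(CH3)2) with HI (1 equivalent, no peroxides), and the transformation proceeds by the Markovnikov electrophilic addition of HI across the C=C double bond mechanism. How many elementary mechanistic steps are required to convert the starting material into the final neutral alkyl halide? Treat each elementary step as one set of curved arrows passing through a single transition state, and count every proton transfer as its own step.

3

Step 1: Protonation of the alkene by HI: the π bond acts as the nucleophile and picks up H⁺, giving the more stable (Markovnikov) secondary carbocation. The H–I bond breaks heterolytically, releasing I⁻.
Step 2: Carbocation rearrangement: a 1,2-hydride shift from the adjacent isopropyl carbon converts the initially-formed secondary cation into the more stable tertiary cation.
Step 3: The I⁻ anion donates a lone pair to the carbocation, forming the new C–I σ-bond and giving the neutral alkyl halide.
Total: 3 elementary steps.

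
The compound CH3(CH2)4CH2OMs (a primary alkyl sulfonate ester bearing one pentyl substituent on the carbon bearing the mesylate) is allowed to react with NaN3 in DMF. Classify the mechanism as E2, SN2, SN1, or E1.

SN2

Conditions: a primary substrate with a strong nucleophile in the polar aprotic solvent DMF.
These conditions are the textbook signature of the SN2 pathway.
An unhindered substrate with a strong nucleophile in a polar aprotic solvent favours one-step backside displacement.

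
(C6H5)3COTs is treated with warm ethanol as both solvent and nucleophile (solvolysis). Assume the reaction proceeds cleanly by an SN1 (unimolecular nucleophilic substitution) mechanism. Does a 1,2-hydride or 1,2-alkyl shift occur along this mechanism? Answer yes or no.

The first-formed carbocation is tertiary.
No single 1,2-shift to an adjacent carbon would produce a more-substituted cation than the one already present, so no rearrangement occurs.

no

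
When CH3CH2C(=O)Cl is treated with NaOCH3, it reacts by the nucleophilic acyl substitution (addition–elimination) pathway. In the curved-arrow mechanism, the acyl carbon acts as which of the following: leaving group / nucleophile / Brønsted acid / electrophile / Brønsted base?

Step 1: A lone pair on the O of CH3O⁻ attacks the electrophilic acyl carbon; the π(C=O) electrons move onto oxygen, giving a tetrahedral intermediate.
The acyl carbon accepts an electron pair into an empty or π* orbital — it is the electrophile.

electrophile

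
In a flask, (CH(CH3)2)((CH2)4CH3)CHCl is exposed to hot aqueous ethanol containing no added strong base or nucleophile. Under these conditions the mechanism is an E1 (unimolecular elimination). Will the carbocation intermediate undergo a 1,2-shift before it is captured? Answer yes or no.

yes

The first-formed carbocation is secondary.
The adjacent isopropyl carbon already bears 2 other carbon substituents and has a hydrogen to migrate; after a 1,2-hydride shift from that carbon the positive charge sits on a tertiary centre.
Tertiary is more stable than secondary, so the shift occurs.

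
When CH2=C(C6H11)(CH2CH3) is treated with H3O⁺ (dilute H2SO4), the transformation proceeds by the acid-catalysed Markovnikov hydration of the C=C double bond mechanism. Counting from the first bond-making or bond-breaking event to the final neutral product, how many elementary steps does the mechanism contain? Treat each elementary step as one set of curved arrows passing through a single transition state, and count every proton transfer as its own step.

3

Step 1: Electrophilic addition begins with the π(C=C) electrons forming a bond to the proton of H3O⁺. Following Markovnikov's rule, the resulting cation is tertiary. H2O is released.
(No 1,2-shift: no single shift to an adjacent carbon would give a more stable cation.)
Step 2: Nucleophilic capture of the cation by H2O produces the protonated alcohol (an oxonium ion).
Step 3: H2O removes a proton from the oxonium oxygen, regenerating H3O⁺ and giving the neutral alcohol.
Total: 3 elementary steps.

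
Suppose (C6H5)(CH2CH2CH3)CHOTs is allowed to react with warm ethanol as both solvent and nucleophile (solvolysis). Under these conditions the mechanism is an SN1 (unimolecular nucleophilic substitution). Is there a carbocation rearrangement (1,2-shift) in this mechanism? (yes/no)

The first-formed carbocation is secondary.
No single 1,2-shift to an adjacent carbon would produce a more-substituted cation than the one already present, so no rearrangement occurs.

no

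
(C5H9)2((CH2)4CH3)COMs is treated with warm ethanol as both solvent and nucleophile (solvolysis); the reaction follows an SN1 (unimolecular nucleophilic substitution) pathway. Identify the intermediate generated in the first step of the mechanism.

Step 1: Ionisation: the C–O σ-bond cleaves heterolytically; both bonding electrons depart with MsO⁻, leaving a tertiary carbocation at the α-carbon.
After step 1 the species present is a tertiary carbocation.

tertiary carbocation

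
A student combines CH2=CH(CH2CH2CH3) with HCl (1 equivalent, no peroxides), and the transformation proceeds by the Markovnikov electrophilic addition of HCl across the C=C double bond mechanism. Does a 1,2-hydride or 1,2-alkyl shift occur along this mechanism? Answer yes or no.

no

The first-formed carbocation is secondary.
No single 1,2-shift to an adjacent carbon would produce a more-substituted cation than the one already present, so no rearrangement occurs.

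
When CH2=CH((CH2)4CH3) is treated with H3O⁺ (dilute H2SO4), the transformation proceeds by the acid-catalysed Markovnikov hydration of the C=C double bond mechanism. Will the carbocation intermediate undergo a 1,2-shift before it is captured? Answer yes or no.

no

The first-formed carbocation is secondary.
No single 1,2-shift to an adjacent carbon would produce a more-substituted cation than the one already present, so no rearrangement occurs.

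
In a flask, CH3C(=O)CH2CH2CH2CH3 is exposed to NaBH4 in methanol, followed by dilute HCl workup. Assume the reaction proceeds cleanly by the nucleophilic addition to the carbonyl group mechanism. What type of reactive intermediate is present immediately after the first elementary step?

tetrahedral alkoxide intermediate

Step 1: A lone pair / filled orbital on H⁻ (delivered from BH4⁻) attacks the electrophilic carbonyl carbon; the π(C=O) electrons shift onto oxygen, producing a tetrahedral alkoxide intermediate.
After step 1 the species present is a tetrahedral alkoxide intermediate.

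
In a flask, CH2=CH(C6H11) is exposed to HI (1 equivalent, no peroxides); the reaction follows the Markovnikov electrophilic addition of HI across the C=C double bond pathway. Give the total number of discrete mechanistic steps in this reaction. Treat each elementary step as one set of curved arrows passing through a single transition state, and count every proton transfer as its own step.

Step 1: The π electrons of the C=C bond attack a proton of HI; Markovnikov addition places the new C–H on the less-substituted alkene carbon, so the positive charge ends up on the more-substituted carbon — a secondary carbocation. The H–I bond breaks heterolytically, releasing I⁻.
Step 2: A hydride (H with its bonding pair) migrates from the adjacent cyclohexyl carbon to the cationic centre — a 1,2-hydride shift — upgrading the secondary cation to a tertiary one.
Step 3: The I⁻ anion donates a lone pair to the carbocation, forming the new C–I σ-bond and giving the neutral alkyl halide.
Total: 3 elementary steps.

3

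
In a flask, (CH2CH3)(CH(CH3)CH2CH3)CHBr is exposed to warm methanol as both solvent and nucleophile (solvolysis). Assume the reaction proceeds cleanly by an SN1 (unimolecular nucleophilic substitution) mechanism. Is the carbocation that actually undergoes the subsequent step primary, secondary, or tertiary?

Step 1: The C–Br bond breaks with both electrons going to the bromide; Br⁻ leaves and a secondary carbocation remains.
Step 2: A hydride (H with its bonding pair) migrates from the adjacent sec-butyl carbon to the cationic centre — a 1,2-hydride shift — upgrading the secondary cation to a tertiary one.
The cation rearranges from secondary to tertiary via a 1,2-hydride shift from the adjacent sec-butyl carbon; the tertiary cation is what reacts next.

tertiary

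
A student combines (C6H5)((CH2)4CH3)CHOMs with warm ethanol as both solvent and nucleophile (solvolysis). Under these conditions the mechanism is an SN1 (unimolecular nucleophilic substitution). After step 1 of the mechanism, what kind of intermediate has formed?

Step 1: Ionisation: the C–O σ-bond cleaves heterolytically; both bonding electrons depart with MsO⁻, leaving a secondary carbocation at the α-carbon.
After step 1 the species present is a secondary carbocation.

secondary carbocation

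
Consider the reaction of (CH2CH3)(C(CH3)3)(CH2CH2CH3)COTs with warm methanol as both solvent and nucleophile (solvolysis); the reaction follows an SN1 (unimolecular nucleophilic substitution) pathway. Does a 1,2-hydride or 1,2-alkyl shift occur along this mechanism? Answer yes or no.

The first-formed carbocation is tertiary.
No single 1,2-shift to an adjacent carbon would produce a more-substituted cation than the one already present, so no rearrangement occurs.

no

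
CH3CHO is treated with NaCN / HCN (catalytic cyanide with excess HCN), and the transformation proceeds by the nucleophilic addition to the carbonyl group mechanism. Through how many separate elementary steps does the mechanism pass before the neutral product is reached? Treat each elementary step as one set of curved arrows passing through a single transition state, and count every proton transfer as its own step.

2

Step 1: Nucleophilic addition: CN⁻ adds to the carbonyl carbon, pushing the π(C=O) electron pair onto oxygen and giving a tetrahedral alkoxide.
Step 2: Proton transfer from HCN to the alkoxide furnishes a cyanohydrin (and releases another CN⁻ to continue the reaction).
Total: 2 elementary steps.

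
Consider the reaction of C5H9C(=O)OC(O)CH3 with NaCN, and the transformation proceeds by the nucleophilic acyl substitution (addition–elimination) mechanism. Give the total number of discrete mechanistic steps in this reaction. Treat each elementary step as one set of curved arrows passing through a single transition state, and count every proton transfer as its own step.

Step 1: Nucleophilic addition of CN⁻ to the acyl carbon breaks the π(C=O) bond and yields a tetrahedral, anionic intermediate.
Step 2: Collapse of the tetrahedral intermediate: the alkoxide oxygen pushes its lone pair back to re-form C=O while CH3CO2⁻ leaves.
Total: 2 elementary steps.

2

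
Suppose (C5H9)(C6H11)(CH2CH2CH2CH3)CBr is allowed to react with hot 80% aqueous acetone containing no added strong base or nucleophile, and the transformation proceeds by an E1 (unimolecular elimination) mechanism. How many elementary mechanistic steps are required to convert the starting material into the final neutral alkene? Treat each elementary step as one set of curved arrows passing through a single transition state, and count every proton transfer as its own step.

Step 1: Ionisation: the C–Br σ-bond cleaves heterolytically; both bonding electrons depart with Br⁻, leaving a tertiary carbocation at the α-carbon.
(No 1,2-shift: no single shift to an adjacent carbon would give a more stable cation.)
Step 2: Loss of a β-proton to a water molecule of the solvent: the C–H bonding pair collapses toward the cationic carbon to form the C=C π bond, yielding the alkene.
Total: 2 elementary steps.

2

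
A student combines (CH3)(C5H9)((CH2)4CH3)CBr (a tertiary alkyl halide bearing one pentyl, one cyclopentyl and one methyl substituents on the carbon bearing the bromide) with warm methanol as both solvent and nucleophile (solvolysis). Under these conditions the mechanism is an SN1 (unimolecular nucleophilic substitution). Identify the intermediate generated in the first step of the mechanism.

Step 1: The C–Br bond breaks with both electrons going to the bromide; Br⁻ leaves and a tertiary carbocation remains.
After step 1 the species present is a tertiary carbocation.

tertiary carbocation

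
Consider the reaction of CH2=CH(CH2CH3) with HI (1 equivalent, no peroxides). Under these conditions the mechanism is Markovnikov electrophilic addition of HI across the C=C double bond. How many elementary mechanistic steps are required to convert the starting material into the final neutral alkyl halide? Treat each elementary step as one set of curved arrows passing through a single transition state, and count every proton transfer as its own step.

2

Step 1: Protonation of the alkene by HI: the π bond acts as the nucleophile and picks up H⁺, giving the more stable (Markovnikov) secondary carbocation. The H–I bond breaks heterolytically, releasing I⁻.
(No 1,2-shift: no single shift to an adjacent carbon would give a more stable cation.)
Step 2: Nucleophilic attack by I⁻ on the carbocation completes the addition, giving R–I.
Total: 2 elementary steps.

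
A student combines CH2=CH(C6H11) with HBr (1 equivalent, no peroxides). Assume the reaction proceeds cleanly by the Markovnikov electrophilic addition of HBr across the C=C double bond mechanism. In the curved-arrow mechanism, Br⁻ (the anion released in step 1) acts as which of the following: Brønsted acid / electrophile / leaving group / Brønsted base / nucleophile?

nucleophile

Step 3: Br⁻ captures the cation: a lone pair on Br⁻ fills the empty p orbital, producing the alkyl halide product.
Br⁻ (the anion released in step 1) donates an electron pair to form a new σ-bond to carbon — it is the nucleophile.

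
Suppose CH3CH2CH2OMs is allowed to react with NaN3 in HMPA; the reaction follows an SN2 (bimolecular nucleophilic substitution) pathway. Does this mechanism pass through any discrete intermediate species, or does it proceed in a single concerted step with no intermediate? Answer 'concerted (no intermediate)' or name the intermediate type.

N3⁻ attacks the back face of the α-carbon while MsO⁻ departs with the C–O bonding pair — a single concerted displacement through a pentacoordinate transition state.
All bond changes occur in one transition state; no discrete intermediate is formed.

concerted (no intermediate)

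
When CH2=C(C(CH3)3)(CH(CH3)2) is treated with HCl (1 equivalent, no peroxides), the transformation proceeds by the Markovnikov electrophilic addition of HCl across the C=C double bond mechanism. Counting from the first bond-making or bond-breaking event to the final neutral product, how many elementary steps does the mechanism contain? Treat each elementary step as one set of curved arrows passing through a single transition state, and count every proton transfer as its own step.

Step 1: Protonation of the alkene by HCl: the π bond acts as the nucleophile and picks up H⁺, giving the more stable (Markovnikov) tertiary carbocation. The H–Cl bond breaks heterolytically, releasing Cl⁻.
(No 1,2-shift: no single shift to an adjacent carbon would give a more stable cation.)
Step 2: The Cl⁻ anion donates a lone pair to the carbocation, forming the new C–Cl σ-bond and giving the neutral alkyl halide.
Total: 2 elementary steps.

2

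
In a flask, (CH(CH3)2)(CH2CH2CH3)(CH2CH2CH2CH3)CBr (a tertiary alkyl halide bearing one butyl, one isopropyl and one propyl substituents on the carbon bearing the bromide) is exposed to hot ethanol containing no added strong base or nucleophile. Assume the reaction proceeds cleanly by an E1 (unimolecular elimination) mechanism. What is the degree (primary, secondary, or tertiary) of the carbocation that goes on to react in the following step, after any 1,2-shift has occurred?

Step 1: The C–Br bond breaks with both electrons going to the bromide; Br⁻ leaves and a tertiary carbocation remains.
No single 1,2-shift to an adjacent carbon would give a more-substituted cation, so no rearrangement occurs.

tertiary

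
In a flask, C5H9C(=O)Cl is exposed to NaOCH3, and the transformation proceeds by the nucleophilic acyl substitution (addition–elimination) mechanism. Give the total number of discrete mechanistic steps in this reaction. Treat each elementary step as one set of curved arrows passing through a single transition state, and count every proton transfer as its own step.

2

Step 1: CH3O⁻ adds to the carbonyl carbon; the C=O π electrons shift onto oxygen and a tetrahedral alkoxide intermediate forms.
Step 2: An oxygen lone pair re-forms the C=O π bond as the C–Cl σ-bond breaks; Cl⁻ is expelled.
Total: 2 elementary steps.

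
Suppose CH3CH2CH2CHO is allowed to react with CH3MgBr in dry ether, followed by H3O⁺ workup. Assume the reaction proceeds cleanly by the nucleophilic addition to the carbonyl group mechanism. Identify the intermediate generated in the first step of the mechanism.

tetrahedral alkoxide intermediate

Step 1: A lone pair / filled orbital on the carbanion-like carbon of CH3MgBr attacks the electrophilic carbonyl carbon; the π(C=O) electrons shift onto oxygen, producing a tetrahedral alkoxide intermediate.
After step 1 the species present is a tetrahedral alkoxide intermediate.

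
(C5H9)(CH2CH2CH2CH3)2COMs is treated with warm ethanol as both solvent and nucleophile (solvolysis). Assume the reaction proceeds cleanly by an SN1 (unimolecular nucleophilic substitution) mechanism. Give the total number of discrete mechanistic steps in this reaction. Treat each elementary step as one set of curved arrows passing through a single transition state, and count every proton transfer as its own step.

Step 1: The C–O bond breaks with both electrons going to the mesylate; MsO⁻ leaves and a tertiary carbocation remains.
(No 1,2-shift: no single shift to an adjacent carbon would give a more stable cation.)
Step 2: A lone pair on the oxygen of CH3CH2OH attacks the carbocation, forming a new C–O σ-bond and an oxonium ion.
Step 3: Deprotonation of the oxonium oxygen by solvent ethanol yields the neutral ether.
Total: 3 elementary steps.

3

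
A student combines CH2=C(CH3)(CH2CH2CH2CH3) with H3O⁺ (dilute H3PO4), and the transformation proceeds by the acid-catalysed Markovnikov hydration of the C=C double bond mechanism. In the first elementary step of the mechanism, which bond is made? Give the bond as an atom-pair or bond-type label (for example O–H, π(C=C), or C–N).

C–H

Step 1: Protonation of the alkene by H3O⁺: the π bond acts as the nucleophile and picks up H⁺, giving the more stable (Markovnikov) tertiary carbocation. H2O is released.
The bond formed in this step is the C–H bond.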